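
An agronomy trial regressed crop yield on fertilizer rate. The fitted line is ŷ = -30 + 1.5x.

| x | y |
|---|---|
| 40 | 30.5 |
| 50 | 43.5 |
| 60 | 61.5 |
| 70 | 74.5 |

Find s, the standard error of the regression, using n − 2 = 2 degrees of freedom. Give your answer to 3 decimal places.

s = 1.581

x=40: ŷ = -30 + 1.5·40 = 30; e = 30.5 − 30 = 0.5
x=50: ŷ = -30 + 1.5·50 = 45; e = 43.5 − 45 = -1.5
x=60: ŷ = -30 + 1.5·60 = 60; e = 61.5 − 60 = 1.5
x=70: ŷ = -30 + 1.5·70 = 75; e = 74.5 − 75 = -0.5
SSE = 0.25 + 2.25 + 2.25 + 0.25 = 5
s = √(5/2) = √2.5 ≈ 1.581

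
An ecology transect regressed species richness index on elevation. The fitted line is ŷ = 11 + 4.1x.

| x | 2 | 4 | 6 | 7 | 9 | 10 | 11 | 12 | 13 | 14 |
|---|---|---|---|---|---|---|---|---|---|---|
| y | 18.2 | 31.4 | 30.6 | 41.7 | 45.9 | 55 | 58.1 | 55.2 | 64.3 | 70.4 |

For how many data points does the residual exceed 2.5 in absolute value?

4

x=2: ŷ = 11 + 4.1·2 = 19.2; e = 18.2 − 19.2 = -1
x=4: ŷ = 11 + 4.1·4 = 27.4; e = 31.4 − 27.4 = 4
x=6: ŷ = 11 + 4.1·6 = 35.6; e = 30.6 − 35.6 = -5
x=7: ŷ = 11 + 4.1·7 = 39.7; e = 41.7 − 39.7 = 2
x=9: ŷ = 11 + 4.1·9 = 47.9; e = 45.9 − 47.9 = -2
x=10: ŷ = 11 + 4.1·10 = 52; e = 55 − 52 = 3
x=11: ŷ = 11 + 4.1·11 = 56.1; e = 58.1 − 56.1 = 2
x=12: ŷ = 11 + 4.1·12 = 60.2; e = 55.2 − 60.2 = -5
x=13: ŷ = 11 + 4.1·13 = 64.3; e = 64.3 − 64.3 = 0
x=14: ŷ = 11 + 4.1·14 = 68.4; e = 70.4 − 68.4 = 2
|e| > 2.5: x=4 (|e|=4), x=6 (|e|=5), x=10 (|e|=3), x=12 (|e|=5) → 4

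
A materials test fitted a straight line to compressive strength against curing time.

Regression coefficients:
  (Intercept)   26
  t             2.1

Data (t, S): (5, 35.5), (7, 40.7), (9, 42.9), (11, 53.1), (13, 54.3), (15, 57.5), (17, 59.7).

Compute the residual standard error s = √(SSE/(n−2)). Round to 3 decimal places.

t=5: ŷ = 26 + 2.1·5 = 36.5; e = 35.5 − 36.5 = -1
t=7: ŷ = 26 + 2.1·7 = 40.7; e = 40.7 − 40.7 = 0
t=9: ŷ = 26 + 2.1·9 = 44.9; e = 42.9 − 44.9 = -2
t=11: ŷ = 26 + 2.1·11 = 49.1; e = 53.1 − 49.1 = 4
t=13: ŷ = 26 + 2.1·13 = 53.3; e = 54.3 − 53.3 = 1
t=15: ŷ = 26 + 2.1·15 = 57.5; e = 57.5 − 57.5 = 0
t=17: ŷ = 26 + 2.1·17 = 61.7; e = 59.7 − 61.7 = -2
SSE = 1 + 0 + 4 + 16 + 1 + 0 + 4 = 26
s = √(26/5) = √5.2 ≈ 2.280

s = 2.280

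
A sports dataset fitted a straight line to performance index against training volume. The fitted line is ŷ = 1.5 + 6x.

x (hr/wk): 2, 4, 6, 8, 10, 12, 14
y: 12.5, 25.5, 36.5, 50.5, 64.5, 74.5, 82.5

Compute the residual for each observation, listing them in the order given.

x=2: ŷ = 1.5 + 6·2 = 13.5; e = 12.5 − 13.5 = -1
x=4: ŷ = 1.5 + 6·4 = 25.5; e = 25.5 − 25.5 = 0
x=6: ŷ = 1.5 + 6·6 = 37.5; e = 36.5 − 37.5 = -1
x=8: ŷ = 1.5 + 6·8 = 49.5; e = 50.5 − 49.5 = 1
x=10: ŷ = 1.5 + 6·10 = 61.5; e = 64.5 − 61.5 = 3
x=12: ŷ = 1.5 + 6·12 = 73.5; e = 74.5 − 73.5 = 1
x=14: ŷ = 1.5 + 6·14 = 85.5; e = 82.5 − 85.5 = -3

-1, 0, -1, 1, 3, 1, -3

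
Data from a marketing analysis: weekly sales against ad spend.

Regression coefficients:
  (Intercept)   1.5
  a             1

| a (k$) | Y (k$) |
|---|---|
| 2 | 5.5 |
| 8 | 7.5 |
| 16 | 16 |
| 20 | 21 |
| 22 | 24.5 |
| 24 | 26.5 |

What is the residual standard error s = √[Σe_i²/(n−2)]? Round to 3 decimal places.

a=2: Ŷ = 1.5 + 2 = 3.5; e = 5.5 − 3.5 = 2
a=8: Ŷ = 1.5 + 8 = 9.5; e = 7.5 − 9.5 = -2
a=16: Ŷ = 1.5 + 16 = 17.5; e = 16 − 17.5 = -1.5
a=20: Ŷ = 1.5 + 20 = 21.5; e = 21 − 21.5 = -0.5
a=22: Ŷ = 1.5 + 22 = 23.5; e = 24.5 − 23.5 = 1
a=24: Ŷ = 1.5 + 24 = 25.5; e = 26.5 − 25.5 = 1
SSE = 4 + 4 + 2.25 + 0.25 + 1 + 1 = 12.5
s = √(12.5/4) = √3.125 ≈ 1.768

s = 1.768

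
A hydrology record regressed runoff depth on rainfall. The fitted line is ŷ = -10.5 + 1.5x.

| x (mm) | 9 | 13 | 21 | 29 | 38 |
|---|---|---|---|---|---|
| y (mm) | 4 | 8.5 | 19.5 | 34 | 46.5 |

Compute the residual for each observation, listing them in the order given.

x=9: ŷ = -10.5 + 1.5·9 = 3; r = 4 − 3 = 1
x=13: ŷ = -10.5 + 1.5·13 = 9; r = 8.5 − 9 = -0.5
x=21: ŷ = -10.5 + 1.5·21 = 21; r = 19.5 − 21 = -1.5
x=29: ŷ = -10.5 + 1.5·29 = 33; r = 34 − 33 = 1
x=38: ŷ = -10.5 + 1.5·38 = 46.5; r = 46.5 − 46.5 = 0

1, -0.5, -1.5, 1, 0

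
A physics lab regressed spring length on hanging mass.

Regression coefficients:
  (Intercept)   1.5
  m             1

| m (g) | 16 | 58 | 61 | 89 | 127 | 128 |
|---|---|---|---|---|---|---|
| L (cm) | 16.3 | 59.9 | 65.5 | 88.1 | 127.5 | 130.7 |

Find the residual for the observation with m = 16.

L̂ = 1.5 + 16 = 17.5
r = 16.3 − 17.5 = -1.2

r = -1.2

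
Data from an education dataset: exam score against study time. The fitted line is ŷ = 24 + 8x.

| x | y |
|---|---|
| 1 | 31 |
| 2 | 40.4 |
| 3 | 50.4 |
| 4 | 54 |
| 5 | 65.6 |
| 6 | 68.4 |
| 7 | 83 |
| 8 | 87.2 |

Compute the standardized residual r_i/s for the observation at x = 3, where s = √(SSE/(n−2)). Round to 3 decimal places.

x=1: ŷ = 24 + 8·1 = 32; r = 31 − 32 = -1
x=2: ŷ = 24 + 8·2 = 40; r = 40.4 − 40 = 0.4
x=3: ŷ = 24 + 8·3 = 48; r = 50.4 − 48 = 2.4
x=4: ŷ = 24 + 8·4 = 56; r = 54 − 56 = -2
x=5: ŷ = 24 + 8·5 = 64; r = 65.6 − 64 = 1.6
x=6: ŷ = 24 + 8·6 = 72; r = 68.4 − 72 = -3.6
x=7: ŷ = 24 + 8·7 = 80; r = 83 − 80 = 3
x=8: ŷ = 24 + 8·8 = 88; r = 87.2 − 88 = -0.8
SSE = 1 + 0.16 + 5.76 + 4 + 2.56 + 12.96 + 9 + 0.64 = 36.08
s = √(36.08/6) = 2.45221
r/s = 2.4 / 2.45221 = 0.979

0.979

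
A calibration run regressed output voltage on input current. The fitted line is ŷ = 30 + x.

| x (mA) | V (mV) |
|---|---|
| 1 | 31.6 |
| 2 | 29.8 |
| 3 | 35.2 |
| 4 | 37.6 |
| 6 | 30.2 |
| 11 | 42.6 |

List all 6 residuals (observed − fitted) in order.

0.6, -2.2, 2.2, 3.6, -5.8, 1.6

x=1: ŷ = 30 + 1 = 31; r = 31.6 − 31 = 0.6
x=2: ŷ = 30 + 2 = 32; r = 29.8 − 32 = -2.2
x=3: ŷ = 30 + 3 = 33; r = 35.2 − 33 = 2.2
x=4: ŷ = 30 + 4 = 34; r = 37.6 − 34 = 3.6
x=6: ŷ = 30 + 6 = 36; r = 30.2 − 36 = -5.8
x=11: ŷ = 30 + 11 = 41; r = 42.6 − 41 = 1.6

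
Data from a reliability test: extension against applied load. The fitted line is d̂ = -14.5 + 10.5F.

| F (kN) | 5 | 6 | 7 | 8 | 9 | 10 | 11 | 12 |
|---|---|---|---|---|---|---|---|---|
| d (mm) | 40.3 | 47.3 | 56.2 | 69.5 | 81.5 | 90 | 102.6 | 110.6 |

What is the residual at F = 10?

d̂ = -14.5 + 10.5·10 = 90.5
r = 90 − 90.5 = -0.5

r = -0.5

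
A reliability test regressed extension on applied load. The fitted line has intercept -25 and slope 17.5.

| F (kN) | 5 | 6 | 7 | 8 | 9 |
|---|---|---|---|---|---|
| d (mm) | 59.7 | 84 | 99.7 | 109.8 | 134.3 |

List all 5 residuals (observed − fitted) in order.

F=5: ŷ = -25 + 17.5·5 = 62.5; r = 59.7 − 62.5 = -2.8
F=6: ŷ = -25 + 17.5·6 = 80; r = 84 − 80 = 4
F=7: ŷ = -25 + 17.5·7 = 97.5; r = 99.7 − 97.5 = 2.2
F=8: ŷ = -25 + 17.5·8 = 115; r = 109.8 − 115 = -5.2
F=9: ŷ = -25 + 17.5·9 = 132.5; r = 134.3 − 132.5 = 1.8

-2.8, 4, 2.2, -5.2, 1.8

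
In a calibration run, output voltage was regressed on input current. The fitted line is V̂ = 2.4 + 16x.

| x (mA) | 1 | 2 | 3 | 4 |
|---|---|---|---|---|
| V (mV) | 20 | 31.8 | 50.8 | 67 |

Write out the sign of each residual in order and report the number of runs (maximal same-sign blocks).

3 runs

x=1: V̂ = 2.4 + 16·1 = 18.4; r = 20 − 18.4 = 1.6
x=2: V̂ = 2.4 + 16·2 = 34.4; r = 31.8 − 34.4 = -2.6
x=3: V̂ = 2.4 + 16·3 = 50.4; r = 50.8 − 50.4 = 0.4
x=4: V̂ = 2.4 + 16·4 = 66.4; r = 67 − 66.4 = 0.6
Signs: + − + +
Runs: +×1, −×1, +×2 → 3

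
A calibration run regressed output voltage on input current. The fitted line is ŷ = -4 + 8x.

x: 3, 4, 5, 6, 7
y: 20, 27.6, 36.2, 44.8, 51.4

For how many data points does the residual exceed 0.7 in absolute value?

x=3: ŷ = -4 + 8·3 = 20; e = 20 − 20 = 0
x=4: ŷ = -4 + 8·4 = 28; e = 27.6 − 28 = -0.4
x=5: ŷ = -4 + 8·5 = 36; e = 36.2 − 36 = 0.2
x=6: ŷ = -4 + 8·6 = 44; e = 44.8 − 44 = 0.8
x=7: ŷ = -4 + 8·7 = 52; e = 51.4 − 52 = -0.6
|e| > 0.7: x=6 (|e|=0.8) → 1

1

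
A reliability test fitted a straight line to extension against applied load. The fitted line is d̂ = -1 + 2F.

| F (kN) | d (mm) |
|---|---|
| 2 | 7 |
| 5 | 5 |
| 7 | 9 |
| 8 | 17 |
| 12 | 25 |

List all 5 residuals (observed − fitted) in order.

F=2: d̂ = -1 + 2·2 = 3; r = 7 − 3 = 4
F=5: d̂ = -1 + 2·5 = 9; r = 5 − 9 = -4
F=7: d̂ = -1 + 2·7 = 13; r = 9 − 13 = -4
F=8: d̂ = -1 + 2·8 = 15; r = 17 − 15 = 2
F=12: d̂ = -1 + 2·12 = 23; r = 25 − 23 = 2

4, -4, -4, 2, 2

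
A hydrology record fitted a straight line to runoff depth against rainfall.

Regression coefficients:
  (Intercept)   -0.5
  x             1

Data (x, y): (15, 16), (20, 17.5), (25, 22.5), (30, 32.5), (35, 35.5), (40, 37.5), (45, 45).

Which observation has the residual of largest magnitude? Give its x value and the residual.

x = 30, e = 3

x=15: ŷ = -0.5 + 15 = 14.5; e = 16 − 14.5 = 1.5
x=20: ŷ = -0.5 + 20 = 19.5; e = 17.5 − 19.5 = -2
x=25: ŷ = -0.5 + 25 = 24.5; e = 22.5 − 24.5 = -2
x=30: ŷ = -0.5 + 30 = 29.5; e = 32.5 − 29.5 = 3
x=35: ŷ = -0.5 + 35 = 34.5; e = 35.5 − 34.5 = 1
x=40: ŷ = -0.5 + 40 = 39.5; e = 37.5 − 39.5 = -2
x=45: ŷ = -0.5 + 45 = 44.5; e = 45 − 44.5 = 0.5
Largest |e| is 3 at x = 30, residual 3.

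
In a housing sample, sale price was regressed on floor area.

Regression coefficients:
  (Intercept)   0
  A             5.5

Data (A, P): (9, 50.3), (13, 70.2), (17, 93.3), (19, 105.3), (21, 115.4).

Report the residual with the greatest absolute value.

e = -1.3

A=9: ŷ = 5.5·9 = 49.5; e = 50.3 − 49.5 = 0.8
A=13: ŷ = 5.5·13 = 71.5; e = 70.2 − 71.5 = -1.3
A=17: ŷ = 5.5·17 = 93.5; e = 93.3 − 93.5 = -0.2
A=19: ŷ = 5.5·19 = 104.5; e = 105.3 − 104.5 = 0.8
A=21: ŷ = 5.5·21 = 115.5; e = 115.4 − 115.5 = -0.1
Largest |e| is 1.3 at A = 13, residual -1.3.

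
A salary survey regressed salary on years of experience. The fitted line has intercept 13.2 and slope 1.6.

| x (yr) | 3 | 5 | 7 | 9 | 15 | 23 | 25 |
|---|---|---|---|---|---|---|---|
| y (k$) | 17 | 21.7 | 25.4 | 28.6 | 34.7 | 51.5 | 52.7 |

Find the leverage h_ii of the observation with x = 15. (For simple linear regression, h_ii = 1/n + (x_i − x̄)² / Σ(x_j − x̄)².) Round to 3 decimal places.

h = 0.157

x̄ = (3 + 5 + 7 + 9 + 15 + 23 + 25)/7 = 12.4286
Σ(x − x̄)² = 88.898 + 55.1837 + 29.4694 + 11.7551 + 6.61224 + 111.755 + 158.041 = 461.714
h = 1/7 + (2.57143)²/461.714 = 0.142857 + 0.0143211 = 0.157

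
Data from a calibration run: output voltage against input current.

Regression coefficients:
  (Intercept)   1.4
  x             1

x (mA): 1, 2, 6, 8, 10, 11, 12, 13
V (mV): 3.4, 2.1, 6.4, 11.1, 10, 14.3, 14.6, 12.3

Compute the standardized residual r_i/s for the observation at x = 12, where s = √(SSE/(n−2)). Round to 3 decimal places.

0.693

x=1: ŷ = 1.4 + 1 = 2.4; r = 3.4 − 2.4 = 1
x=2: ŷ = 1.4 + 2 = 3.4; r = 2.1 − 3.4 = -1.3
x=6: ŷ = 1.4 + 6 = 7.4; r = 6.4 − 7.4 = -1
x=8: ŷ = 1.4 + 8 = 9.4; r = 11.1 − 9.4 = 1.7
x=10: ŷ = 1.4 + 10 = 11.4; r = 10 − 11.4 = -1.4
x=11: ŷ = 1.4 + 11 = 12.4; r = 14.3 − 12.4 = 1.9
x=12: ŷ = 1.4 + 12 = 13.4; r = 14.6 − 13.4 = 1.2
x=13: ŷ = 1.4 + 13 = 14.4; r = 12.3 − 14.4 = -2.1
SSE = 1 + 1.69 + 1 + 2.89 + 1.96 + 3.61 + 1.44 + 4.41 = 18
s = √(18/6) = 1.73205
r/s = 1.2 / 1.73205 = 0.693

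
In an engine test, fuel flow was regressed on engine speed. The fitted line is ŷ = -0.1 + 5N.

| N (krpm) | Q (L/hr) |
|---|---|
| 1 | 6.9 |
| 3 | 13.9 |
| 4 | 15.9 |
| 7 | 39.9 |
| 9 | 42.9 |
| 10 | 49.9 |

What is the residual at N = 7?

ŷ = -0.1 + 5·7 = 34.9
r = 39.9 − 34.9 = 5

r = 5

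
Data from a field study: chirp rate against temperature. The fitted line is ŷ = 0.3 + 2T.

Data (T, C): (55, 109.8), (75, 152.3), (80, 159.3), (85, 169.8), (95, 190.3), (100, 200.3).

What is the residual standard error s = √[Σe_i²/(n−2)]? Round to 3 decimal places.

s = 1.173

T=55: ŷ = 0.3 + 2·55 = 110.3; e = 109.8 − 110.3 = -0.5
T=75: ŷ = 0.3 + 2·75 = 150.3; e = 152.3 − 150.3 = 2
T=80: ŷ = 0.3 + 2·80 = 160.3; e = 159.3 − 160.3 = -1
T=85: ŷ = 0.3 + 2·85 = 170.3; e = 169.8 − 170.3 = -0.5
T=95: ŷ = 0.3 + 2·95 = 190.3; e = 190.3 − 190.3 = 0
T=100: ŷ = 0.3 + 2·100 = 200.3; e = 200.3 − 200.3 = 0
SSE = 0.25 + 4 + 1 + 0.25 + 0 + 0 = 5.5
s = √(5.5/4) = √1.375 ≈ 1.173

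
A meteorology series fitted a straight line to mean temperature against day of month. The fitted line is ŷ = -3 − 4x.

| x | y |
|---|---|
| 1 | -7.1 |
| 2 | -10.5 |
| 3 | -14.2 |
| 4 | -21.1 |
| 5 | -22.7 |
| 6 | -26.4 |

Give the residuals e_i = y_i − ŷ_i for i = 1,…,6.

-0.1, 0.5, 0.8, -2.1, 0.3, 0.6

x=1: ŷ = -3 − 4·1 = -7; e = -7.1 − (-7) = -0.1
x=2: ŷ = -3 − 4·2 = -11; e = -10.5 − (-11) = 0.5
x=3: ŷ = -3 − 4·3 = -15; e = -14.2 − (-15) = 0.8
x=4: ŷ = -3 − 4·4 = -19; e = -21.1 − (-19) = -2.1
x=5: ŷ = -3 − 4·5 = -23; e = -22.7 − (-23) = 0.3
x=6: ŷ = -3 − 4·6 = -27; e = -26.4 − (-27) = 0.6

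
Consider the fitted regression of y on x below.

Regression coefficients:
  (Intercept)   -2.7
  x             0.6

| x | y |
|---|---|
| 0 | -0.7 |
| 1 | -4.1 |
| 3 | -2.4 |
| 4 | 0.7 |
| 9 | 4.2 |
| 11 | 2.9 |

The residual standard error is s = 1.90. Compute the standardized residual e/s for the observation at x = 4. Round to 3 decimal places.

0.526

ŷ = -2.7 + 0.6·4 = -0.3
e = 0.7 − (-0.3) = 1
e/s = 1 / 1.90 = 0.526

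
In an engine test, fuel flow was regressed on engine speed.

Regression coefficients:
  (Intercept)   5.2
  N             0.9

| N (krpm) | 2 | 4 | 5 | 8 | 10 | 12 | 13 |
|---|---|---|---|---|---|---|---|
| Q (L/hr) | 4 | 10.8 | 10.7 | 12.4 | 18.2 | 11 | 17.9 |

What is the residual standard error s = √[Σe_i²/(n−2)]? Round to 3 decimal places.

s = 3.347

N=2: Q̂ = 5.2 + 0.9·2 = 7; e = 4 − 7 = -3
N=4: Q̂ = 5.2 + 0.9·4 = 8.8; e = 10.8 − 8.8 = 2
N=5: Q̂ = 5.2 + 0.9·5 = 9.7; e = 10.7 − 9.7 = 1
N=8: Q̂ = 5.2 + 0.9·8 = 12.4; e = 12.4 − 12.4 = 0
N=10: Q̂ = 5.2 + 0.9·10 = 14.2; e = 18.2 − 14.2 = 4
N=12: Q̂ = 5.2 + 0.9·12 = 16; e = 11 − 16 = -5
N=13: Q̂ = 5.2 + 0.9·13 = 16.9; e = 17.9 − 16.9 = 1
SSE = 9 + 4 + 1 + 0 + 16 + 25 + 1 = 56
s = √(56/5) = √11.2 ≈ 3.347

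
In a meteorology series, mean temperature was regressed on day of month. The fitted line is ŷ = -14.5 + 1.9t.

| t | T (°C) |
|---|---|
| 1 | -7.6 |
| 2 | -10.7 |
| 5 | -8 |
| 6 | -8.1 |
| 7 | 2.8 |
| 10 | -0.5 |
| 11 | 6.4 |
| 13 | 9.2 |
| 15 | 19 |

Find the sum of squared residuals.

t=1: ŷ = -14.5 + 1.9·1 = -12.6; r = -7.6 − (-12.6) = 5
t=2: ŷ = -14.5 + 1.9·2 = -10.7; r = -10.7 − (-10.7) = 0
t=5: ŷ = -14.5 + 1.9·5 = -5; r = -8 − (-5) = -3
t=6: ŷ = -14.5 + 1.9·6 = -3.1; r = -8.1 − (-3.1) = -5
t=7: ŷ = -14.5 + 1.9·7 = -1.2; r = 2.8 − (-1.2) = 4
t=10: ŷ = -14.5 + 1.9·10 = 4.5; r = -0.5 − 4.5 = -5
t=11: ŷ = -14.5 + 1.9·11 = 6.4; r = 6.4 − 6.4 = 0
t=13: ŷ = -14.5 + 1.9·13 = 10.2; r = 9.2 − 10.2 = -1
t=15: ŷ = -14.5 + 1.9·15 = 14; r = 19 − 14 = 5
SSE = 25 + 0 + 9 + 25 + 16 + 25 + 0 + 1 + 25 = 126

SSE = 126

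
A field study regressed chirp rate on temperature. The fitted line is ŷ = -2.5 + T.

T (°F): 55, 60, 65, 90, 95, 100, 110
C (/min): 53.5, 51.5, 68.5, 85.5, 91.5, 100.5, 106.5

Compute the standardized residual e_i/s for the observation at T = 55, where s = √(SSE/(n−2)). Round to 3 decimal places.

T=55: ŷ = -2.5 + 55 = 52.5; e = 53.5 − 52.5 = 1
T=60: ŷ = -2.5 + 60 = 57.5; e = 51.5 − 57.5 = -6
T=65: ŷ = -2.5 + 65 = 62.5; e = 68.5 − 62.5 = 6
T=90: ŷ = -2.5 + 90 = 87.5; e = 85.5 − 87.5 = -2
T=95: ŷ = -2.5 + 95 = 92.5; e = 91.5 − 92.5 = -1
T=100: ŷ = -2.5 + 100 = 97.5; e = 100.5 − 97.5 = 3
T=110: ŷ = -2.5 + 110 = 107.5; e = 106.5 − 107.5 = -1
SSE = 1 + 36 + 36 + 4 + 1 + 9 + 1 = 88
s = √(88/5) = 4.19524
e/s = 1 / 4.19524 = 0.238

0.238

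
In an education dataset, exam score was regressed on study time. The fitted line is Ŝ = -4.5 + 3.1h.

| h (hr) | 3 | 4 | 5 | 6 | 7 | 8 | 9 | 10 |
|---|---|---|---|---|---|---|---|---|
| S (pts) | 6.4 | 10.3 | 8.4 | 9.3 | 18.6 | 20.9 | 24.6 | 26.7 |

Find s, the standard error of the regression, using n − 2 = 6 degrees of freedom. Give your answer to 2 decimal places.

h=3: Ŝ = -4.5 + 3.1·3 = 4.8; e = 6.4 − 4.8 = 1.6
h=4: Ŝ = -4.5 + 3.1·4 = 7.9; e = 10.3 − 7.9 = 2.4
h=5: Ŝ = -4.5 + 3.1·5 = 11; e = 8.4 − 11 = -2.6
h=6: Ŝ = -4.5 + 3.1·6 = 14.1; e = 9.3 − 14.1 = -4.8
h=7: Ŝ = -4.5 + 3.1·7 = 17.2; e = 18.6 − 17.2 = 1.4
h=8: Ŝ = -4.5 + 3.1·8 = 20.3; e = 20.9 − 20.3 = 0.6
h=9: Ŝ = -4.5 + 3.1·9 = 23.4; e = 24.6 − 23.4 = 1.2
h=10: Ŝ = -4.5 + 3.1·10 = 26.5; e = 26.7 − 26.5 = 0.2
SSE = 2.56 + 5.76 + 6.76 + 23.04 + 1.96 + 0.36 + 1.44 + 0.04 = 41.92
s = √(41.92/6) = √6.98667 ≈ 2.64

s = 2.64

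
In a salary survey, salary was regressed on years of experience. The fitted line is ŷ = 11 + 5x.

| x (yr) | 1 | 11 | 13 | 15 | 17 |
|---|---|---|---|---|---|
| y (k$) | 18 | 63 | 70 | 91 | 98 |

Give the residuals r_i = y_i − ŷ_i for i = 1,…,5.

x=1: ŷ = 11 + 5·1 = 16; r = 18 − 16 = 2
x=11: ŷ = 11 + 5·11 = 66; r = 63 − 66 = -3
x=13: ŷ = 11 + 5·13 = 76; r = 70 − 76 = -6
x=15: ŷ = 11 + 5·15 = 86; r = 91 − 86 = 5
x=17: ŷ = 11 + 5·17 = 96; r = 98 − 96 = 2

2, -3, -6, 5, 2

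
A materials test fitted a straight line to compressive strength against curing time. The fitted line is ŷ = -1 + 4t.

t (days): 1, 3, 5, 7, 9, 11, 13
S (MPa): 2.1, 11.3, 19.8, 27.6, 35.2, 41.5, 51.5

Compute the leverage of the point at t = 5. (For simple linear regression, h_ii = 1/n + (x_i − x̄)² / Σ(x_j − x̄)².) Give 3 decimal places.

h = 0.179

t̄ = (1 + 3 + 5 + 7 + 9 + 11 + 13)/7 = 7
Σ(t − t̄)² = 36 + 16 + 4 + 0 + 4 + 16 + 36 = 112
h = 1/7 + (-2)²/112 = 0.142857 + 0.0357143 = 0.179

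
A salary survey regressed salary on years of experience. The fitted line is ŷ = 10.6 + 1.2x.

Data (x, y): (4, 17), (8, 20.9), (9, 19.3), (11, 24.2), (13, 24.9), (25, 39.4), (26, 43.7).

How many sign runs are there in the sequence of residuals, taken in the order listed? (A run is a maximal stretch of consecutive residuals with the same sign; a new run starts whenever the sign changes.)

5 runs

x=4: ŷ = 10.6 + 1.2·4 = 15.4; r = 17 − 15.4 = 1.6
x=8: ŷ = 10.6 + 1.2·8 = 20.2; r = 20.9 − 20.2 = 0.7
x=9: ŷ = 10.6 + 1.2·9 = 21.4; r = 19.3 − 21.4 = -2.1
x=11: ŷ = 10.6 + 1.2·11 = 23.8; r = 24.2 − 23.8 = 0.4
x=13: ŷ = 10.6 + 1.2·13 = 26.2; r = 24.9 − 26.2 = -1.3
x=25: ŷ = 10.6 + 1.2·25 = 40.6; r = 39.4 − 40.6 = -1.2
x=26: ŷ = 10.6 + 1.2·26 = 41.8; r = 43.7 − 41.8 = 1.9
Signs: + + − + − − +
Runs: +×2, −×1, +×1, −×2, +×1 → 5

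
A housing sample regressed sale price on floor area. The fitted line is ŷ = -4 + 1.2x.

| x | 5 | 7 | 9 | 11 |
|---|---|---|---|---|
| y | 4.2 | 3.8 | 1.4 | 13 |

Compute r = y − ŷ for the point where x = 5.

r = 2.2

ŷ = -4 + 1.2·5 = 2
r = 4.2 − 2 = 2.2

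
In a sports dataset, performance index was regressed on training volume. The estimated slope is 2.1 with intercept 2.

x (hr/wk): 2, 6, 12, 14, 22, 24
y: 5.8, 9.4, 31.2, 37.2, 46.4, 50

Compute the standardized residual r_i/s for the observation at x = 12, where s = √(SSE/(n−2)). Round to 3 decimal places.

0.863

x=2: ŷ = 2 + 2.1·2 = 6.2; r = 5.8 − 6.2 = -0.4
x=6: ŷ = 2 + 2.1·6 = 14.6; r = 9.4 − 14.6 = -5.2
x=12: ŷ = 2 + 2.1·12 = 27.2; r = 31.2 − 27.2 = 4
x=14: ŷ = 2 + 2.1·14 = 31.4; r = 37.2 − 31.4 = 5.8
x=22: ŷ = 2 + 2.1·22 = 48.2; r = 46.4 − 48.2 = -1.8
x=24: ŷ = 2 + 2.1·24 = 52.4; r = 50 − 52.4 = -2.4
SSE = 0.16 + 27.04 + 16 + 33.64 + 3.24 + 5.76 = 85.84
s = √(85.84/4) = 4.63249
r/s = 4 / 4.63249 = 0.863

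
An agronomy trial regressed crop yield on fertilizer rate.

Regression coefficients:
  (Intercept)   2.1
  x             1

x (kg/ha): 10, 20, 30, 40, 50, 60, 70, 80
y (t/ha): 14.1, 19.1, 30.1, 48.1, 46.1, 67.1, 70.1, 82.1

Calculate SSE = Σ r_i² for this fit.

SSE = 118

x=10: ŷ = 2.1 + 10 = 12.1; r = 14.1 − 12.1 = 2
x=20: ŷ = 2.1 + 20 = 22.1; r = 19.1 − 22.1 = -3
x=30: ŷ = 2.1 + 30 = 32.1; r = 30.1 − 32.1 = -2
x=40: ŷ = 2.1 + 40 = 42.1; r = 48.1 − 42.1 = 6
x=50: ŷ = 2.1 + 50 = 52.1; r = 46.1 − 52.1 = -6
x=60: ŷ = 2.1 + 60 = 62.1; r = 67.1 − 62.1 = 5
x=70: ŷ = 2.1 + 70 = 72.1; r = 70.1 − 72.1 = -2
x=80: ŷ = 2.1 + 80 = 82.1; r = 82.1 − 82.1 = 0
SSE = 4 + 9 + 4 + 36 + 36 + 25 + 4 + 0 = 118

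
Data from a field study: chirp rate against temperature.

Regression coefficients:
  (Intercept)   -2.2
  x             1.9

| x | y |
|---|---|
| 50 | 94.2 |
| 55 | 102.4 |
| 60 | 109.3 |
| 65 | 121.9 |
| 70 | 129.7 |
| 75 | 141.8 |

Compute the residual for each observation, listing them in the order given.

1.4, 0.1, -2.5, 0.6, -1.1, 1.5

x=50: ŷ = -2.2 + 1.9·50 = 92.8; e = 94.2 − 92.8 = 1.4
x=55: ŷ = -2.2 + 1.9·55 = 102.3; e = 102.4 − 102.3 = 0.1
x=60: ŷ = -2.2 + 1.9·60 = 111.8; e = 109.3 − 111.8 = -2.5
x=65: ŷ = -2.2 + 1.9·65 = 121.3; e = 121.9 − 121.3 = 0.6
x=70: ŷ = -2.2 + 1.9·70 = 130.8; e = 129.7 − 130.8 = -1.1
x=75: ŷ = -2.2 + 1.9·75 = 140.3; e = 141.8 − 140.3 = 1.5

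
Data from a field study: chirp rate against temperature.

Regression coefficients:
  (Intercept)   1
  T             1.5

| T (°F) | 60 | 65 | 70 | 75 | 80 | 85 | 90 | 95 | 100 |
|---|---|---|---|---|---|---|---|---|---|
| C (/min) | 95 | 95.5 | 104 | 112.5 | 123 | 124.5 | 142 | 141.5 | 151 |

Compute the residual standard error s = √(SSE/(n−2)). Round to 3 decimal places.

T=60: ŷ = 1 + 1.5·60 = 91; e = 95 − 91 = 4
T=65: ŷ = 1 + 1.5·65 = 98.5; e = 95.5 − 98.5 = -3
T=70: ŷ = 1 + 1.5·70 = 106; e = 104 − 106 = -2
T=75: ŷ = 1 + 1.5·75 = 113.5; e = 112.5 − 113.5 = -1
T=80: ŷ = 1 + 1.5·80 = 121; e = 123 − 121 = 2
T=85: ŷ = 1 + 1.5·85 = 128.5; e = 124.5 − 128.5 = -4
T=90: ŷ = 1 + 1.5·90 = 136; e = 142 − 136 = 6
T=95: ŷ = 1 + 1.5·95 = 143.5; e = 141.5 − 143.5 = -2
T=100: ŷ = 1 + 1.5·100 = 151; e = 151 − 151 = 0
SSE = 16 + 9 + 4 + 1 + 4 + 16 + 36 + 4 + 0 = 90
s = √(90/7) = √12.8571 ≈ 3.586

s = 3.586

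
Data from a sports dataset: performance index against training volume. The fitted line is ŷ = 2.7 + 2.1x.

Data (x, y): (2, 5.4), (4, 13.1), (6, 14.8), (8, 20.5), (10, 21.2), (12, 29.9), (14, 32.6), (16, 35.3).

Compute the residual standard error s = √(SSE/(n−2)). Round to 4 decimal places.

s = 1.7795

x=2: ŷ = 2.7 + 2.1·2 = 6.9; r = 5.4 − 6.9 = -1.5
x=4: ŷ = 2.7 + 2.1·4 = 11.1; r = 13.1 − 11.1 = 2
x=6: ŷ = 2.7 + 2.1·6 = 15.3; r = 14.8 − 15.3 = -0.5
x=8: ŷ = 2.7 + 2.1·8 = 19.5; r = 20.5 − 19.5 = 1
x=10: ŷ = 2.7 + 2.1·10 = 23.7; r = 21.2 − 23.7 = -2.5
x=12: ŷ = 2.7 + 2.1·12 = 27.9; r = 29.9 − 27.9 = 2
x=14: ŷ = 2.7 + 2.1·14 = 32.1; r = 32.6 − 32.1 = 0.5
x=16: ŷ = 2.7 + 2.1·16 = 36.3; r = 35.3 − 36.3 = -1
SSE = 2.25 + 4 + 0.25 + 1 + 6.25 + 4 + 0.25 + 1 = 19
s = √(19/6) = √3.16667 ≈ 1.7795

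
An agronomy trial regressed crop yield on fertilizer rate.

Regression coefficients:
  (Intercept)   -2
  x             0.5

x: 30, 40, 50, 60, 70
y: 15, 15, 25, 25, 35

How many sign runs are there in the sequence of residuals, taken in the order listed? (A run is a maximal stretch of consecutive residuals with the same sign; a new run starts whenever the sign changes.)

5 runs

x=30: ŷ = -2 + 0.5·30 = 13; r = 15 − 13 = 2
x=40: ŷ = -2 + 0.5·40 = 18; r = 15 − 18 = -3
x=50: ŷ = -2 + 0.5·50 = 23; r = 25 − 23 = 2
x=60: ŷ = -2 + 0.5·60 = 28; r = 25 − 28 = -3
x=70: ŷ = -2 + 0.5·70 = 33; r = 35 − 33 = 2
Signs: + − + − +
Runs: +×1, −×1, +×1, −×1, +×1 → 5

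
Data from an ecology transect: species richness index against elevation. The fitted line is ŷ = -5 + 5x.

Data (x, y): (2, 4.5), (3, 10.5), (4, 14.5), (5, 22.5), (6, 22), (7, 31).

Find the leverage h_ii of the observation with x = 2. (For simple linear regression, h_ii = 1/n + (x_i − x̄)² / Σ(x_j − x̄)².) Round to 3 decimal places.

x̄ = (2 + 3 + 4 + 5 + 6 + 7)/6 = 4.5
Σ(x − x̄)² = 6.25 + 2.25 + 0.25 + 0.25 + 2.25 + 6.25 = 17.5
h = 1/6 + (-2.5)²/17.5 = 0.166667 + 0.357143 = 0.524

h = 0.524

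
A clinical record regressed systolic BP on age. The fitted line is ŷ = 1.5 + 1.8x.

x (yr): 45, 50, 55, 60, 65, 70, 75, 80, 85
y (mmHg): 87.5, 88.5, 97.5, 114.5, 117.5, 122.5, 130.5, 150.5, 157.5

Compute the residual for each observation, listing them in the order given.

5, -3, -3, 5, -1, -5, -6, 5, 3

x=45: ŷ = 1.5 + 1.8·45 = 82.5; e = 87.5 − 82.5 = 5
x=50: ŷ = 1.5 + 1.8·50 = 91.5; e = 88.5 − 91.5 = -3
x=55: ŷ = 1.5 + 1.8·55 = 100.5; e = 97.5 − 100.5 = -3
x=60: ŷ = 1.5 + 1.8·60 = 109.5; e = 114.5 − 109.5 = 5
x=65: ŷ = 1.5 + 1.8·65 = 118.5; e = 117.5 − 118.5 = -1
x=70: ŷ = 1.5 + 1.8·70 = 127.5; e = 122.5 − 127.5 = -5
x=75: ŷ = 1.5 + 1.8·75 = 136.5; e = 130.5 − 136.5 = -6
x=80: ŷ = 1.5 + 1.8·80 = 145.5; e = 150.5 − 145.5 = 5
x=85: ŷ = 1.5 + 1.8·85 = 154.5; e = 157.5 − 154.5 = 3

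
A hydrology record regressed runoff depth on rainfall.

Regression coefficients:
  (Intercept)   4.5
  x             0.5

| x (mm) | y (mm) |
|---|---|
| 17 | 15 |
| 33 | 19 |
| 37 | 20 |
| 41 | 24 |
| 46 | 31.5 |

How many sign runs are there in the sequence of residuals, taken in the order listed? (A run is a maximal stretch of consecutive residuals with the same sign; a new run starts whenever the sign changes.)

x=17: ŷ = 4.5 + 0.5·17 = 13; e = 15 − 13 = 2
x=33: ŷ = 4.5 + 0.5·33 = 21; e = 19 − 21 = -2
x=37: ŷ = 4.5 + 0.5·37 = 23; e = 20 − 23 = -3
x=41: ŷ = 4.5 + 0.5·41 = 25; e = 24 − 25 = -1
x=46: ŷ = 4.5 + 0.5·46 = 27.5; e = 31.5 − 27.5 = 4
Signs: + − − − +
Runs: +×1, −×3, +×1 → 3

3 runs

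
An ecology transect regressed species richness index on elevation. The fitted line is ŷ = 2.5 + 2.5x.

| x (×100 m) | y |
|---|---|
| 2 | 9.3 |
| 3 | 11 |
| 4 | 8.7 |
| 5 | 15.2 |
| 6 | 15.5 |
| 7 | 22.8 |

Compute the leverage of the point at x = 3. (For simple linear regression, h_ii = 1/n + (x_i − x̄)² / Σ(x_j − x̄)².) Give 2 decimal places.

h = 0.30

x̄ = (2 + 3 + 4 + 5 + 6 + 7)/6 = 4.5
Σ(x − x̄)² = 6.25 + 2.25 + 0.25 + 0.25 + 2.25 + 6.25 = 17.5
h = 1/6 + (-1.5)²/17.5 = 0.166667 + 0.128571 = 0.30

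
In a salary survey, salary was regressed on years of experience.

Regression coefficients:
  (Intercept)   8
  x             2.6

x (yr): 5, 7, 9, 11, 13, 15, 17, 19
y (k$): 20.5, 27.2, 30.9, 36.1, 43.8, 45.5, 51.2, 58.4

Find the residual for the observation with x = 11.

ŷ = 8 + 2.6·11 = 36.6
e = 36.1 − 36.6 = -0.5

e = -0.5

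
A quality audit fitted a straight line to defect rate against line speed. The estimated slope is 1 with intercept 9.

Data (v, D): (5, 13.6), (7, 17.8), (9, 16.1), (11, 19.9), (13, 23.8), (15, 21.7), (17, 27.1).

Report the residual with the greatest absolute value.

v=5: D̂ = 9 + 5 = 14; e = 13.6 − 14 = -0.4
v=7: D̂ = 9 + 7 = 16; e = 17.8 − 16 = 1.8
v=9: D̂ = 9 + 9 = 18; e = 16.1 − 18 = -1.9
v=11: D̂ = 9 + 11 = 20; e = 19.9 − 20 = -0.1
v=13: D̂ = 9 + 13 = 22; e = 23.8 − 22 = 1.8
v=15: D̂ = 9 + 15 = 24; e = 21.7 − 24 = -2.3
v=17: D̂ = 9 + 17 = 26; e = 27.1 − 26 = 1.1
Largest |e| is 2.3 at v = 15, residual -2.3.

e = -2.3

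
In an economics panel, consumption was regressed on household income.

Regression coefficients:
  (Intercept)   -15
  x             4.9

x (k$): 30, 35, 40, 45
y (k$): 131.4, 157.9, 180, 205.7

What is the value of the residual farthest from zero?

r = 1.4

x=30: ŷ = -15 + 4.9·30 = 132; r = 131.4 − 132 = -0.6
x=35: ŷ = -15 + 4.9·35 = 156.5; r = 157.9 − 156.5 = 1.4
x=40: ŷ = -15 + 4.9·40 = 181; r = 180 − 181 = -1
x=45: ŷ = -15 + 4.9·45 = 205.5; r = 205.7 − 205.5 = 0.2
Largest |r| is 1.4 at x = 35, residual 1.4.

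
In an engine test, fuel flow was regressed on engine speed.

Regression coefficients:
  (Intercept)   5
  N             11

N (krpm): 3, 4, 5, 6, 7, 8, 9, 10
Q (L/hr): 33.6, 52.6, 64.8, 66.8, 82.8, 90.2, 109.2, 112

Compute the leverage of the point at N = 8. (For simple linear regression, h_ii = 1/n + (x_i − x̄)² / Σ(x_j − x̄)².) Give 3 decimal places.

N̄ = (3 + 4 + 5 + 6 + 7 + 8 + 9 + 10)/8 = 6.5
Σ(N − N̄)² = 12.25 + 6.25 + 2.25 + 0.25 + 0.25 + 2.25 + 6.25 + 12.25 = 42
h = 1/8 + (1.5)²/42 = 0.125 + 0.0535714 = 0.179

h = 0.179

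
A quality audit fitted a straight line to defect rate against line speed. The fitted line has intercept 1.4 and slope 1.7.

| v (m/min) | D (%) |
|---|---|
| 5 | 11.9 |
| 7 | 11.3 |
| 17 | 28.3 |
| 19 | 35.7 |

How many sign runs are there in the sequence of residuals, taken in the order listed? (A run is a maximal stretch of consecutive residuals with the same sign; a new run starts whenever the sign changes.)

v=5: D̂ = 1.4 + 1.7·5 = 9.9; r = 11.9 − 9.9 = 2
v=7: D̂ = 1.4 + 1.7·7 = 13.3; r = 11.3 − 13.3 = -2
v=17: D̂ = 1.4 + 1.7·17 = 30.3; r = 28.3 − 30.3 = -2
v=19: D̂ = 1.4 + 1.7·19 = 33.7; r = 35.7 − 33.7 = 2
Signs: + − − +
Runs: +×1, −×2, +×1 → 3

3 runs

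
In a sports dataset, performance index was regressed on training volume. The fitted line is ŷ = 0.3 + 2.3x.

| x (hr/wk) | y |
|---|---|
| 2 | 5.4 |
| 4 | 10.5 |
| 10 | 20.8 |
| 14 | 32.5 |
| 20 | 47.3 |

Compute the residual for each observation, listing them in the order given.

x=2: ŷ = 0.3 + 2.3·2 = 4.9; e = 5.4 − 4.9 = 0.5
x=4: ŷ = 0.3 + 2.3·4 = 9.5; e = 10.5 − 9.5 = 1
x=10: ŷ = 0.3 + 2.3·10 = 23.3; e = 20.8 − 23.3 = -2.5
x=14: ŷ = 0.3 + 2.3·14 = 32.5; e = 32.5 − 32.5 = 0
x=20: ŷ = 0.3 + 2.3·20 = 46.3; e = 47.3 − 46.3 = 1

0.5, 1, -2.5, 0, 1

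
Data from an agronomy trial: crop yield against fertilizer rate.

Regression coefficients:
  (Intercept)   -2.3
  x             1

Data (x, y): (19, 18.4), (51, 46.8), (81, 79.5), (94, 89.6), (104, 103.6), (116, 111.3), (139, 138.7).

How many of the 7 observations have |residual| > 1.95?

3

x=19: ŷ = -2.3 + 19 = 16.7; e = 18.4 − 16.7 = 1.7
x=51: ŷ = -2.3 + 51 = 48.7; e = 46.8 − 48.7 = -1.9
x=81: ŷ = -2.3 + 81 = 78.7; e = 79.5 − 78.7 = 0.8
x=94: ŷ = -2.3 + 94 = 91.7; e = 89.6 − 91.7 = -2.1
x=104: ŷ = -2.3 + 104 = 101.7; e = 103.6 − 101.7 = 1.9
x=116: ŷ = -2.3 + 116 = 113.7; e = 111.3 − 113.7 = -2.4
x=139: ŷ = -2.3 + 139 = 136.7; e = 138.7 − 136.7 = 2
|e| > 1.95: x=94 (|e|=2.1), x=116 (|e|=2.4), x=139 (|e|=2) → 3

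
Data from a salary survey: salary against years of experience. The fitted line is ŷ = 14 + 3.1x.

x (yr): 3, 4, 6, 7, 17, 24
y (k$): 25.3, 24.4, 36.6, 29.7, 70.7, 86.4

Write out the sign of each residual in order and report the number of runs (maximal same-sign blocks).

6 runs

x=3: ŷ = 14 + 3.1·3 = 23.3; r = 25.3 − 23.3 = 2
x=4: ŷ = 14 + 3.1·4 = 26.4; r = 24.4 − 26.4 = -2
x=6: ŷ = 14 + 3.1·6 = 32.6; r = 36.6 − 32.6 = 4
x=7: ŷ = 14 + 3.1·7 = 35.7; r = 29.7 − 35.7 = -6
x=17: ŷ = 14 + 3.1·17 = 66.7; r = 70.7 − 66.7 = 4
x=24: ŷ = 14 + 3.1·24 = 88.4; r = 86.4 − 88.4 = -2
Signs: + − + − + −
Runs: +×1, −×1, +×1, −×1, +×1, −×1 → 6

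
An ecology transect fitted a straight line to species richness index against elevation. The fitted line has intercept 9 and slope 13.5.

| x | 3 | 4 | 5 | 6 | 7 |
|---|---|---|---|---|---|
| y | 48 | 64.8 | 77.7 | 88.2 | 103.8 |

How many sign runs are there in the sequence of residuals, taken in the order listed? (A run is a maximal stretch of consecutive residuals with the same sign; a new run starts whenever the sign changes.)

4 runs

x=3: ŷ = 9 + 13.5·3 = 49.5; e = 48 − 49.5 = -1.5
x=4: ŷ = 9 + 13.5·4 = 63; e = 64.8 − 63 = 1.8
x=5: ŷ = 9 + 13.5·5 = 76.5; e = 77.7 − 76.5 = 1.2
x=6: ŷ = 9 + 13.5·6 = 90; e = 88.2 − 90 = -1.8
x=7: ŷ = 9 + 13.5·7 = 103.5; e = 103.8 − 103.5 = 0.3
Signs: − + + − +
Runs: −×1, +×2, −×1, +×1 → 4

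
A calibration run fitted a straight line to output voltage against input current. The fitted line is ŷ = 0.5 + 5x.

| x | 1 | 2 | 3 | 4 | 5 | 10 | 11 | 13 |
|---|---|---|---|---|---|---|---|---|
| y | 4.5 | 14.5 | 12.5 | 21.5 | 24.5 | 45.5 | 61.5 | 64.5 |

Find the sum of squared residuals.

SSE = 90

x=1: ŷ = 0.5 + 5·1 = 5.5; e = 4.5 − 5.5 = -1
x=2: ŷ = 0.5 + 5·2 = 10.5; e = 14.5 − 10.5 = 4
x=3: ŷ = 0.5 + 5·3 = 15.5; e = 12.5 − 15.5 = -3
x=4: ŷ = 0.5 + 5·4 = 20.5; e = 21.5 − 20.5 = 1
x=5: ŷ = 0.5 + 5·5 = 25.5; e = 24.5 − 25.5 = -1
x=10: ŷ = 0.5 + 5·10 = 50.5; e = 45.5 − 50.5 = -5
x=11: ŷ = 0.5 + 5·11 = 55.5; e = 61.5 − 55.5 = 6
x=13: ŷ = 0.5 + 5·13 = 65.5; e = 64.5 − 65.5 = -1
SSE = 1 + 16 + 9 + 1 + 1 + 25 + 36 + 1 = 90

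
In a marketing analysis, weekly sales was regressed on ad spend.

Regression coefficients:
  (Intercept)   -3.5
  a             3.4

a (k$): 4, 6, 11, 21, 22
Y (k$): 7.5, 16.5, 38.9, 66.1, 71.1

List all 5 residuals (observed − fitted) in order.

a=4: ŷ = -3.5 + 3.4·4 = 10.1; r = 7.5 − 10.1 = -2.6
a=6: ŷ = -3.5 + 3.4·6 = 16.9; r = 16.5 − 16.9 = -0.4
a=11: ŷ = -3.5 + 3.4·11 = 33.9; r = 38.9 − 33.9 = 5
a=21: ŷ = -3.5 + 3.4·21 = 67.9; r = 66.1 − 67.9 = -1.8
a=22: ŷ = -3.5 + 3.4·22 = 71.3; r = 71.1 − 71.3 = -0.2

-2.6, -0.4, 5, -1.8, -0.2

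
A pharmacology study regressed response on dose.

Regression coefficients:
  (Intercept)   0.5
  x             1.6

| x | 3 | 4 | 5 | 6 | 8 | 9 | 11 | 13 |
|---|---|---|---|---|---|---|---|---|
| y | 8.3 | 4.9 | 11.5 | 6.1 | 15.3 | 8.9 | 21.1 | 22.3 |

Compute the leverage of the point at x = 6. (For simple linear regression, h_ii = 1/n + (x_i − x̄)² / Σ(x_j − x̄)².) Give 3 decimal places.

x̄ = (3 + 4 + 5 + 6 + 8 + 9 + 11 + 13)/8 = 7.375
Σ(x − x̄)² = 19.1406 + 11.3906 + 5.64062 + 1.89062 + 0.390625 + 2.64062 + 13.1406 + 31.6406 = 85.875
h = 1/8 + (-1.375)²/85.875 = 0.125 + 0.022016 = 0.147

h = 0.147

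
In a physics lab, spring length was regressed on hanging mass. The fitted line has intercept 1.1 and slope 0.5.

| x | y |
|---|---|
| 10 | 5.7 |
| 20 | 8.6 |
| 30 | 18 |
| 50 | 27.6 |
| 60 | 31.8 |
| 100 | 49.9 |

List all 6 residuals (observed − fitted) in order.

x=10: ŷ = 1.1 + 0.5·10 = 6.1; r = 5.7 − 6.1 = -0.4
x=20: ŷ = 1.1 + 0.5·20 = 11.1; r = 8.6 − 11.1 = -2.5
x=30: ŷ = 1.1 + 0.5·30 = 16.1; r = 18 − 16.1 = 1.9
x=50: ŷ = 1.1 + 0.5·50 = 26.1; r = 27.6 − 26.1 = 1.5
x=60: ŷ = 1.1 + 0.5·60 = 31.1; r = 31.8 − 31.1 = 0.7
x=100: ŷ = 1.1 + 0.5·100 = 51.1; r = 49.9 − 51.1 = -1.2

-0.4, -2.5, 1.9, 1.5, 0.7, -1.2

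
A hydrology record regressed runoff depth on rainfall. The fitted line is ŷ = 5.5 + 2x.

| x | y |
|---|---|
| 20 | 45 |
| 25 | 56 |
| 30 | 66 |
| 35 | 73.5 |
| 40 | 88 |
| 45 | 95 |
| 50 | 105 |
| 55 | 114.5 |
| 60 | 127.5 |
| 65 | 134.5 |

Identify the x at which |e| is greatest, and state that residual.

x=20: ŷ = 5.5 + 2·20 = 45.5; e = 45 − 45.5 = -0.5
x=25: ŷ = 5.5 + 2·25 = 55.5; e = 56 − 55.5 = 0.5
x=30: ŷ = 5.5 + 2·30 = 65.5; e = 66 − 65.5 = 0.5
x=35: ŷ = 5.5 + 2·35 = 75.5; e = 73.5 − 75.5 = -2
x=40: ŷ = 5.5 + 2·40 = 85.5; e = 88 − 85.5 = 2.5
x=45: ŷ = 5.5 + 2·45 = 95.5; e = 95 − 95.5 = -0.5
x=50: ŷ = 5.5 + 2·50 = 105.5; e = 105 − 105.5 = -0.5
x=55: ŷ = 5.5 + 2·55 = 115.5; e = 114.5 − 115.5 = -1
x=60: ŷ = 5.5 + 2·60 = 125.5; e = 127.5 − 125.5 = 2
x=65: ŷ = 5.5 + 2·65 = 135.5; e = 134.5 − 135.5 = -1
Largest |e| is 2.5 at x = 40, residual 2.5.

x = 40, e = 2.5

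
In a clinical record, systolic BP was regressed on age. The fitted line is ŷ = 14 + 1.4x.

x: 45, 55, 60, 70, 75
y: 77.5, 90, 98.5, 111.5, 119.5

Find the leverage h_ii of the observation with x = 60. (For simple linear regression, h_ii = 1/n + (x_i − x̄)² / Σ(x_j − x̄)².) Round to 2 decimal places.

x̄ = (45 + 55 + 60 + 70 + 75)/5 = 61
Σ(x − x̄)² = 256 + 36 + 1 + 81 + 196 = 570
h = 1/5 + (-1)²/570 = 0.2 + 0.00175439 = 0.20

h = 0.20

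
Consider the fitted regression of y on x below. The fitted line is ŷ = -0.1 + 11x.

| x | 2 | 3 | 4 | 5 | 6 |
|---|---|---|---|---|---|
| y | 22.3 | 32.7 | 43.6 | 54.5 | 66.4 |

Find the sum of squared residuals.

x=2: ŷ = -0.1 + 11·2 = 21.9; e = 22.3 − 21.9 = 0.4
x=3: ŷ = -0.1 + 11·3 = 32.9; e = 32.7 − 32.9 = -0.2
x=4: ŷ = -0.1 + 11·4 = 43.9; e = 43.6 − 43.9 = -0.3
x=5: ŷ = -0.1 + 11·5 = 54.9; e = 54.5 − 54.9 = -0.4
x=6: ŷ = -0.1 + 11·6 = 65.9; e = 66.4 − 65.9 = 0.5
SSE = 0.16 + 0.04 + 0.09 + 0.16 + 0.25 = 0.7

SSE = 0.7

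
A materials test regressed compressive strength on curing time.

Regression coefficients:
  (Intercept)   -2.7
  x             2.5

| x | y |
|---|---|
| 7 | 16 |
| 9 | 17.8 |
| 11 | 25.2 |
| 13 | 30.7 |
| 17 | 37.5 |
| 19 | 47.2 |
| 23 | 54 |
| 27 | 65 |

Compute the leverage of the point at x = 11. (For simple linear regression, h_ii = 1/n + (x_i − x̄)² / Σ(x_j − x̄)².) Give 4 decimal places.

x̄ = (7 + 9 + 11 + 13 + 17 + 19 + 23 + 27)/8 = 15.75
Σ(x − x̄)² = 76.5625 + 45.5625 + 22.5625 + 7.5625 + 1.5625 + 10.5625 + 52.5625 + 126.562 = 343.5
h = 1/8 + (-4.75)²/343.5 = 0.125 + 0.0656841 = 0.1907

h = 0.1907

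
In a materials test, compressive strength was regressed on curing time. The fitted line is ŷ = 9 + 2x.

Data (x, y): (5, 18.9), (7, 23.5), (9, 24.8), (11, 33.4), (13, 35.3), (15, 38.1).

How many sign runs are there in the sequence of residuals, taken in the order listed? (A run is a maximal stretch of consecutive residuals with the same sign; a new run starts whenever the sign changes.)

x=5: ŷ = 9 + 2·5 = 19; r = 18.9 − 19 = -0.1
x=7: ŷ = 9 + 2·7 = 23; r = 23.5 − 23 = 0.5
x=9: ŷ = 9 + 2·9 = 27; r = 24.8 − 27 = -2.2
x=11: ŷ = 9 + 2·11 = 31; r = 33.4 − 31 = 2.4
x=13: ŷ = 9 + 2·13 = 35; r = 35.3 − 35 = 0.3
x=15: ŷ = 9 + 2·15 = 39; r = 38.1 − 39 = -0.9
Signs: − + − + + −
Runs: −×1, +×1, −×1, +×2, −×1 → 5

5 runs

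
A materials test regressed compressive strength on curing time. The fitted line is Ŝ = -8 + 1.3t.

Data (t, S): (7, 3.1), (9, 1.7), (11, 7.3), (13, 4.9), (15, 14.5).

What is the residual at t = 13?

e = -4

Ŝ = -8 + 1.3·13 = 8.9
e = 4.9 − 8.9 = -4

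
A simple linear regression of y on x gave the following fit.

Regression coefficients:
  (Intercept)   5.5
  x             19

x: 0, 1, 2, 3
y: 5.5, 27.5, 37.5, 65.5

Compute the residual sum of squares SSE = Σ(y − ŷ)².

x=0: ŷ = 5.5 + 19·0 = 5.5; e = 5.5 − 5.5 = 0
x=1: ŷ = 5.5 + 19·1 = 24.5; e = 27.5 − 24.5 = 3
x=2: ŷ = 5.5 + 19·2 = 43.5; e = 37.5 − 43.5 = -6
x=3: ŷ = 5.5 + 19·3 = 62.5; e = 65.5 − 62.5 = 3
SSE = 0 + 9 + 36 + 9 = 54

SSE = 54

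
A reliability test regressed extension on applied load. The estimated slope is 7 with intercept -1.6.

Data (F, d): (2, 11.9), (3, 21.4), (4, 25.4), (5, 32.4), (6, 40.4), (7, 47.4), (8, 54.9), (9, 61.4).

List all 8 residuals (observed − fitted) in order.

F=2: ŷ = -1.6 + 7·2 = 12.4; e = 11.9 − 12.4 = -0.5
F=3: ŷ = -1.6 + 7·3 = 19.4; e = 21.4 − 19.4 = 2
F=4: ŷ = -1.6 + 7·4 = 26.4; e = 25.4 − 26.4 = -1
F=5: ŷ = -1.6 + 7·5 = 33.4; e = 32.4 − 33.4 = -1
F=6: ŷ = -1.6 + 7·6 = 40.4; e = 40.4 − 40.4 = 0
F=7: ŷ = -1.6 + 7·7 = 47.4; e = 47.4 − 47.4 = 0
F=8: ŷ = -1.6 + 7·8 = 54.4; e = 54.9 − 54.4 = 0.5
F=9: ŷ = -1.6 + 7·9 = 61.4; e = 61.4 − 61.4 = 0

-0.5, 2, -1, -1, 0, 0, 0.5, 0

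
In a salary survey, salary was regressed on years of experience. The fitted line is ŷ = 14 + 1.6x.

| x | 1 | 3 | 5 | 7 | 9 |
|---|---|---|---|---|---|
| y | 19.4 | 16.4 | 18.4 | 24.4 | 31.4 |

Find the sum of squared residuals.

x=1: ŷ = 14 + 1.6·1 = 15.6; r = 19.4 − 15.6 = 3.8
x=3: ŷ = 14 + 1.6·3 = 18.8; r = 16.4 − 18.8 = -2.4
x=5: ŷ = 14 + 1.6·5 = 22; r = 18.4 − 22 = -3.6
x=7: ŷ = 14 + 1.6·7 = 25.2; r = 24.4 − 25.2 = -0.8
x=9: ŷ = 14 + 1.6·9 = 28.4; r = 31.4 − 28.4 = 3
SSE = 14.44 + 5.76 + 12.96 + 0.64 + 9 = 42.8

SSE = 42.8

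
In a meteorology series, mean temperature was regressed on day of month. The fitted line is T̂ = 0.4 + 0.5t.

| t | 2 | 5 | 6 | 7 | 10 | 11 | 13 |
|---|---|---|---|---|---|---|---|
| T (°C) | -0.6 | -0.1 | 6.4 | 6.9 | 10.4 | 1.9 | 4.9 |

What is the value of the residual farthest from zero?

e = 5

t=2: T̂ = 0.4 + 0.5·2 = 1.4; e = -0.6 − 1.4 = -2
t=5: T̂ = 0.4 + 0.5·5 = 2.9; e = -0.1 − 2.9 = -3
t=6: T̂ = 0.4 + 0.5·6 = 3.4; e = 6.4 − 3.4 = 3
t=7: T̂ = 0.4 + 0.5·7 = 3.9; e = 6.9 − 3.9 = 3
t=10: T̂ = 0.4 + 0.5·10 = 5.4; e = 10.4 − 5.4 = 5
t=11: T̂ = 0.4 + 0.5·11 = 5.9; e = 1.9 − 5.9 = -4
t=13: T̂ = 0.4 + 0.5·13 = 6.9; e = 4.9 − 6.9 = -2
Largest |e| is 5 at t = 10, residual 5.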